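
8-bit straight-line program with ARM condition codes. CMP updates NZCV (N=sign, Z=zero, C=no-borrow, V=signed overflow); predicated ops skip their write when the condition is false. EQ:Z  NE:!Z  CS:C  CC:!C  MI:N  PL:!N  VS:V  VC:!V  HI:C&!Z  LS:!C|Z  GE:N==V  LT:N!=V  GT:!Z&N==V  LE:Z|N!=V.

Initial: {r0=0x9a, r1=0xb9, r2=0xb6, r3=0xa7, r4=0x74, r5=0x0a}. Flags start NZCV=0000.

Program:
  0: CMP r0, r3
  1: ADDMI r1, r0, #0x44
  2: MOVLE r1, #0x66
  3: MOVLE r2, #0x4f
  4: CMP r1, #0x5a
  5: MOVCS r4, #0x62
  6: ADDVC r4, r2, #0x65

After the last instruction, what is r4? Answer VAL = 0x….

VAL = 0xb4

0: ✓ CMP  NZCV=1000
1: ✓ ADDMI  r1←0xde
2: ✓ MOVLE  r1←0x66
3: ✓ MOVLE  r2←0x4f
4: ✓ CMP  NZCV=0010
5: ✓ MOVCS  r4←0x62
6: ✓ ADDVC  r4←0xb4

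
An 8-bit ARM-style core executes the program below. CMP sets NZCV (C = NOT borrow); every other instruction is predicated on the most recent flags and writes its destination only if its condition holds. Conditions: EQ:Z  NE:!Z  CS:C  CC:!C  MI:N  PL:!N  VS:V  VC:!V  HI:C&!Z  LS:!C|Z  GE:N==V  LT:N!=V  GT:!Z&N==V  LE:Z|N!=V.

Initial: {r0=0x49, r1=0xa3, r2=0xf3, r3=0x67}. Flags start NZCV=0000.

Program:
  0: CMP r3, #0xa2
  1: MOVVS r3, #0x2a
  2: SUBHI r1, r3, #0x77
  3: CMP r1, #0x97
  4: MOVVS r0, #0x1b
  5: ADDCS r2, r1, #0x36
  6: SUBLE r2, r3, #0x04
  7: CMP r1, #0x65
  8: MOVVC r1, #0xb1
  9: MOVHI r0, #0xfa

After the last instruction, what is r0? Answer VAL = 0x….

0: ✓ CMP  NZCV=1001
1: ✓ MOVVS  r3←0x2a
2: · SUBHI
3: ✓ CMP  NZCV=0010
4: · MOVVS
5: ✓ ADDCS  r2←0xd9
6: · SUBLE
7: ✓ CMP  NZCV=0011
8: · MOVVC
9: ✓ MOVHI  r0←0xfa

VAL = 0xfa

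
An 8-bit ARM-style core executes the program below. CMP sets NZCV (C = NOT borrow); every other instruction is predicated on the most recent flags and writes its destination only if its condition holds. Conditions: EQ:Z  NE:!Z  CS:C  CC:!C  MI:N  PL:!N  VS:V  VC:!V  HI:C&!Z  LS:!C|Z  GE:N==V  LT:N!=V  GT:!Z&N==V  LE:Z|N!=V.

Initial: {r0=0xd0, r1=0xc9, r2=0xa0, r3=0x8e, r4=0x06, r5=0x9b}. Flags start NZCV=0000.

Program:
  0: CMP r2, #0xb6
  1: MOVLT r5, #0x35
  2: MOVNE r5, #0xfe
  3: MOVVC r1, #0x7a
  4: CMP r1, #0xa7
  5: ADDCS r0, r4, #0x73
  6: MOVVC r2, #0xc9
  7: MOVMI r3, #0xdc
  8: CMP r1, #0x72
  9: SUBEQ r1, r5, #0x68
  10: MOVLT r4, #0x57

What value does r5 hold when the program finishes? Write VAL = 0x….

VAL = 0xfe

0: ✓ CMP  NZCV=1000
1: ✓ MOVLT  r5←0x35
2: ✓ MOVNE  r5←0xfe
3: ✓ MOVVC  r1←0x7a
4: ✓ CMP  NZCV=1001
5: · ADDCS
6: · MOVVC
7: ✓ MOVMI  r3←0xdc
8: ✓ CMP  NZCV=0010
9: · SUBEQ
10: · MOVLT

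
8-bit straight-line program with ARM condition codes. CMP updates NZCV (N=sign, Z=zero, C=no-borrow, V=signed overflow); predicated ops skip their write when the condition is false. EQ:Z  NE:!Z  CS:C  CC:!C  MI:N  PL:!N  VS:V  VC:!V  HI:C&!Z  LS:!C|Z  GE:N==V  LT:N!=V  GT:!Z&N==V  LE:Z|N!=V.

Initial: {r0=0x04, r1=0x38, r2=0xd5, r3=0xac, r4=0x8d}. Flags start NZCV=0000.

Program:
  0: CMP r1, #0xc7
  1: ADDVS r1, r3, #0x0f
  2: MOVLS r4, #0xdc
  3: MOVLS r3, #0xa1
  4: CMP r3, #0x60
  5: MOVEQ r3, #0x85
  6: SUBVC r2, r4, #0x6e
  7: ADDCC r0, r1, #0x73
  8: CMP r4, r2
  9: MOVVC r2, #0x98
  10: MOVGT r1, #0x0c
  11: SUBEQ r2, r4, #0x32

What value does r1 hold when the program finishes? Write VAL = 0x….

[0] flags=0000 → (cmp)
[1] flags=0000 VS?F → skip
[2] flags=0000 LS?T → r4=0xdc
[3] flags=0000 LS?T → r3=0xa1
[4] flags=0011 → (cmp)
[5] flags=0011 EQ?F → skip
[6] flags=0011 VC?F → skip
[7] flags=0011 CC?F → skip
[8] flags=0010 → (cmp)
[9] flags=0010 VC?T → r2=0x98
[10] flags=0010 GT?T → r1=0x0c
[11] flags=0010 EQ?F → skip

VAL = 0x0c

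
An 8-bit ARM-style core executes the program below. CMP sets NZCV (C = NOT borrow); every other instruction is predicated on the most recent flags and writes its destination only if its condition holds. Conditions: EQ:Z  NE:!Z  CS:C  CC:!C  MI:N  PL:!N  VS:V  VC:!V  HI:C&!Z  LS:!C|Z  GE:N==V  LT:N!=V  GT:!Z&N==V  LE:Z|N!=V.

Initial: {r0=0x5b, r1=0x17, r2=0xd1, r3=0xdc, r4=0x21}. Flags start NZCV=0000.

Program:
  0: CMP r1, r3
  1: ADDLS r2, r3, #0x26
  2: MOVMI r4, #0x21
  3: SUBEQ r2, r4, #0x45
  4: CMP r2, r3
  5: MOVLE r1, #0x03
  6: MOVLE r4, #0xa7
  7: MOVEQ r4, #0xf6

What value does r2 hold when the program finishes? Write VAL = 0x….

VAL = 0x02

0: ✓ CMP  NZCV=0000
1: ✓ ADDLS  r2←0x02
2: · MOVMI
3: · SUBEQ
4: ✓ CMP  NZCV=0000
5: · MOVLE
6: · MOVLE
7: · MOVEQ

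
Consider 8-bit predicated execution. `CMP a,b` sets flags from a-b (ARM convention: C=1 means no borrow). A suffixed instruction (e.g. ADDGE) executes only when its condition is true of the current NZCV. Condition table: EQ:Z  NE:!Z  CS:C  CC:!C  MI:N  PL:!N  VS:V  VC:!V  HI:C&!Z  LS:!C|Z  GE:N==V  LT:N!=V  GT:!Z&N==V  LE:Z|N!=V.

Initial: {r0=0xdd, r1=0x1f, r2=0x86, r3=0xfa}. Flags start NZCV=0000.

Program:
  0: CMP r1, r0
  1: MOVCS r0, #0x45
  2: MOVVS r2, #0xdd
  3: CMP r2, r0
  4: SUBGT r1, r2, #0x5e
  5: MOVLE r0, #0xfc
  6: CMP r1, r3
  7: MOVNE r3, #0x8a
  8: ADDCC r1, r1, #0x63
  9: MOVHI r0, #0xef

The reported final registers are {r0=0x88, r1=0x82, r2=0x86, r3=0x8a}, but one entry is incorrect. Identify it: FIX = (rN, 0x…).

FIX = (r0, 0xfc)

[0] flags=0000 → (cmp)
[1] flags=0000 CS?F → skip
[2] flags=0000 VS?F → skip
[3] flags=1000 → (cmp)
[4] flags=1000 GT?F → skip
[5] flags=1000 LE?T → r0=0xfc
[6] flags=0000 → (cmp)
[7] flags=0000 NE?T → r3=0x8a
[8] flags=0000 CC?T → r1=0x82
[9] flags=0000 HI?F → skip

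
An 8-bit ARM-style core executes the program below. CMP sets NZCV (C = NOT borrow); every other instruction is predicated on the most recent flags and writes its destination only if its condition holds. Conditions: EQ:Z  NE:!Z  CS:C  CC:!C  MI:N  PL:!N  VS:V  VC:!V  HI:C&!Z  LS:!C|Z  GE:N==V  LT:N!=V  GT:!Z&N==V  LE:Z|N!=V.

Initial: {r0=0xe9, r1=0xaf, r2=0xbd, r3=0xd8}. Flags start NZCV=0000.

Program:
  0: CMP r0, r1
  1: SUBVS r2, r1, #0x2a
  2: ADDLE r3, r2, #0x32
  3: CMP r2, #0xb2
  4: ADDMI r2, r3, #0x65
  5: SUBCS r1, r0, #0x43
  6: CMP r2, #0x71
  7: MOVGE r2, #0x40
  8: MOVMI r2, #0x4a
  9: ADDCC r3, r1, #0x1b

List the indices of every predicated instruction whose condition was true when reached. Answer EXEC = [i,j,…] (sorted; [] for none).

[0] flags=0010 → (cmp)
[1] flags=0010 VS?F → skip
[2] flags=0010 LE?F → skip
[3] flags=0010 → (cmp)
[4] flags=0010 MI?F → skip
[5] flags=0010 CS?T → r1=0xa6
[6] flags=0011 → (cmp)
[7] flags=0011 GE?F → skip
[8] flags=0011 MI?F → skip
[9] flags=0011 CC?F → skip

EXEC = [5]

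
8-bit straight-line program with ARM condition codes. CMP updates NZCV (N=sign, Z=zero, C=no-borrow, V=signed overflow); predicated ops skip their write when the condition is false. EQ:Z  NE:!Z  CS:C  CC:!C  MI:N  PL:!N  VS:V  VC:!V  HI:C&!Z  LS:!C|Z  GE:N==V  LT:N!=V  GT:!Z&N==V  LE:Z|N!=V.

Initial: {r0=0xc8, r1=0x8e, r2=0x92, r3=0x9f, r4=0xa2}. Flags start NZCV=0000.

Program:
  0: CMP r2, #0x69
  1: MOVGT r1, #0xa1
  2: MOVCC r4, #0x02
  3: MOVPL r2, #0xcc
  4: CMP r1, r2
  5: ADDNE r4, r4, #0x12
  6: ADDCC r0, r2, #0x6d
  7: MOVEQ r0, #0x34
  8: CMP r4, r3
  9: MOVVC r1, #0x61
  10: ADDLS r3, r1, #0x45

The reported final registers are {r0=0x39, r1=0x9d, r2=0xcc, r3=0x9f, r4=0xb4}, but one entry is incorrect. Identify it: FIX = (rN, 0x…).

FIX = (r1, 0x61)

0: ✓ CMP  NZCV=0011
1: · MOVGT
2: · MOVCC
3: ✓ MOVPL  r2←0xcc
4: ✓ CMP  NZCV=1000
5: ✓ ADDNE  r4←0xb4
6: ✓ ADDCC  r0←0x39
7: · MOVEQ
8: ✓ CMP  NZCV=0010
9: ✓ MOVVC  r1←0x61
10: · ADDLS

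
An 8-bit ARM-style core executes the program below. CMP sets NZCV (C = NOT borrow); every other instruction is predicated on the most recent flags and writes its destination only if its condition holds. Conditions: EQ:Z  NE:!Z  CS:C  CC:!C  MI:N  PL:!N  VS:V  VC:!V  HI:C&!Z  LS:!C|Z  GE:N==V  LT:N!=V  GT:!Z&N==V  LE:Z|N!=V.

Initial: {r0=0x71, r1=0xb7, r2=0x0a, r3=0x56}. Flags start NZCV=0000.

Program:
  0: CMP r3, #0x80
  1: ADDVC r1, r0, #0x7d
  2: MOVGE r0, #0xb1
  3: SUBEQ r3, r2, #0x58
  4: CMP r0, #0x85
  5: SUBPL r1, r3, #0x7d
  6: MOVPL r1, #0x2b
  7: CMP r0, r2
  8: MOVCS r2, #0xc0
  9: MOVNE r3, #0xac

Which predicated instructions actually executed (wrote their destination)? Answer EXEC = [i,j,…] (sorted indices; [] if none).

EXEC = [2,5,6,8,9]

[0] flags=1001 → (cmp)
[1] flags=1001 VC?F → skip
[2] flags=1001 GE?T → r0=0xb1
[3] flags=1001 EQ?F → skip
[4] flags=0010 → (cmp)
[5] flags=0010 PL?T → r1=0xd9
[6] flags=0010 PL?T → r1=0x2b
[7] flags=1010 → (cmp)
[8] flags=1010 CS?T → r2=0xc0
[9] flags=1010 NE?T → r3=0xac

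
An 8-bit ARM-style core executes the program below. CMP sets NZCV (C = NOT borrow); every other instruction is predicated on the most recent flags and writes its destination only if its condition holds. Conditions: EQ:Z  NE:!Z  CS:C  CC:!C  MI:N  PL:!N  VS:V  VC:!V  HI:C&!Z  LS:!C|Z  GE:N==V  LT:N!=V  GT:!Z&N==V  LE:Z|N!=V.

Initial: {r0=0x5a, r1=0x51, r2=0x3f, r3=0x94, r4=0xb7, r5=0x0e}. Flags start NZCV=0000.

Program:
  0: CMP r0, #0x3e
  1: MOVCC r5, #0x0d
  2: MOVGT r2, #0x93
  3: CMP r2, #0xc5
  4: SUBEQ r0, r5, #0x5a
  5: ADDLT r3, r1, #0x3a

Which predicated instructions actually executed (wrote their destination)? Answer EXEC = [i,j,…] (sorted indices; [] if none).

EXEC = [2,5]

[0] flags=0010 → (cmp)
[1] flags=0010 CC?F → skip
[2] flags=0010 GT?T → r2=0x93
[3] flags=1000 → (cmp)
[4] flags=1000 EQ?F → skip
[5] flags=1000 LT?T → r3=0x8b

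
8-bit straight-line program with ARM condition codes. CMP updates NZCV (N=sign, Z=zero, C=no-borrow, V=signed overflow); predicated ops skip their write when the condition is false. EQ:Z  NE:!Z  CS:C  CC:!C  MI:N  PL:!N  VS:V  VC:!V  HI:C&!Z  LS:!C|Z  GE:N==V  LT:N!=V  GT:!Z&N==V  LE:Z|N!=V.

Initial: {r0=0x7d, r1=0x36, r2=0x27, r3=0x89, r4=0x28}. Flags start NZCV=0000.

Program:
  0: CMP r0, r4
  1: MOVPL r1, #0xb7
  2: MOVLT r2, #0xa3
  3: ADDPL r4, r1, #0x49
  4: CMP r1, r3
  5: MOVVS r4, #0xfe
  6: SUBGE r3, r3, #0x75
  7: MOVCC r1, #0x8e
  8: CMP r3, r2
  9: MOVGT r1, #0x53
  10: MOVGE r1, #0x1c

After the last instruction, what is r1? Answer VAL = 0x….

[0] flags=0010 → (cmp)
[1] flags=0010 PL?T → r1=0xb7
[2] flags=0010 LT?F → skip
[3] flags=0010 PL?T → r4=0x00
[4] flags=0010 → (cmp)
[5] flags=0010 VS?F → skip
[6] flags=0010 GE?T → r3=0x14
[7] flags=0010 CC?F → skip
[8] flags=1000 → (cmp)
[9] flags=1000 GT?F → skip
[10] flags=1000 GE?F → skip

VAL = 0xb7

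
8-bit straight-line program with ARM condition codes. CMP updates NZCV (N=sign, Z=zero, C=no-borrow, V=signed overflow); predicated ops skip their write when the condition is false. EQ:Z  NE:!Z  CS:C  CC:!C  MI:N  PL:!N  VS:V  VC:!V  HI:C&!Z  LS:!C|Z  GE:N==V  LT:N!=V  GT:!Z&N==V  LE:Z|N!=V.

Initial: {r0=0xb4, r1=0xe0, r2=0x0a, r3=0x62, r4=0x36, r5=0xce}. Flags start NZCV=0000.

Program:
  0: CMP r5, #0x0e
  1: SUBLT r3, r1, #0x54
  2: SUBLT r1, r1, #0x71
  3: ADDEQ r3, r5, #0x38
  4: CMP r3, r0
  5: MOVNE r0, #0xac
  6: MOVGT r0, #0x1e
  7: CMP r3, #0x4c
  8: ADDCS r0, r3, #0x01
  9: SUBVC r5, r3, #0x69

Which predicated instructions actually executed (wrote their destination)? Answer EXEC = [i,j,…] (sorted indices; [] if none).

0: ✓ CMP  NZCV=1010
1: ✓ SUBLT  r3←0x8c
2: ✓ SUBLT  r1←0x6f
3: · ADDEQ
4: ✓ CMP  NZCV=1000
5: ✓ MOVNE  r0←0xac
6: · MOVGT
7: ✓ CMP  NZCV=0011
8: ✓ ADDCS  r0←0x8d
9: · SUBVC

EXEC = [1,2,5,8]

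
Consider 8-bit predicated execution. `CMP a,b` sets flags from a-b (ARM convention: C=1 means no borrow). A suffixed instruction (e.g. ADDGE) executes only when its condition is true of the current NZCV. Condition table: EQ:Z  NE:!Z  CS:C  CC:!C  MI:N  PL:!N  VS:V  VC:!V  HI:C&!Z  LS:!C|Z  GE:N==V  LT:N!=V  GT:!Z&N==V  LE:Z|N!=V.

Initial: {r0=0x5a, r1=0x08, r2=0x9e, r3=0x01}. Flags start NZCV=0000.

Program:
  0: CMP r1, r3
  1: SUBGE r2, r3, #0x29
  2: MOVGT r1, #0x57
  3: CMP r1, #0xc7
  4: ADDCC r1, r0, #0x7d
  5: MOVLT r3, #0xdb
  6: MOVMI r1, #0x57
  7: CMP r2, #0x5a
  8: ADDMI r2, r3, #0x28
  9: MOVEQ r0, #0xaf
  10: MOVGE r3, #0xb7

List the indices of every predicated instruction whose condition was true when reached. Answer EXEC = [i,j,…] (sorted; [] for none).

0: ✓ CMP  NZCV=0010
1: ✓ SUBGE  r2←0xd8
2: ✓ MOVGT  r1←0x57
3: ✓ CMP  NZCV=1001
4: ✓ ADDCC  r1←0xd7
5: · MOVLT
6: ✓ MOVMI  r1←0x57
7: ✓ CMP  NZCV=0011
8: · ADDMI
9: · MOVEQ
10: · MOVGE

EXEC = [1,2,4,6]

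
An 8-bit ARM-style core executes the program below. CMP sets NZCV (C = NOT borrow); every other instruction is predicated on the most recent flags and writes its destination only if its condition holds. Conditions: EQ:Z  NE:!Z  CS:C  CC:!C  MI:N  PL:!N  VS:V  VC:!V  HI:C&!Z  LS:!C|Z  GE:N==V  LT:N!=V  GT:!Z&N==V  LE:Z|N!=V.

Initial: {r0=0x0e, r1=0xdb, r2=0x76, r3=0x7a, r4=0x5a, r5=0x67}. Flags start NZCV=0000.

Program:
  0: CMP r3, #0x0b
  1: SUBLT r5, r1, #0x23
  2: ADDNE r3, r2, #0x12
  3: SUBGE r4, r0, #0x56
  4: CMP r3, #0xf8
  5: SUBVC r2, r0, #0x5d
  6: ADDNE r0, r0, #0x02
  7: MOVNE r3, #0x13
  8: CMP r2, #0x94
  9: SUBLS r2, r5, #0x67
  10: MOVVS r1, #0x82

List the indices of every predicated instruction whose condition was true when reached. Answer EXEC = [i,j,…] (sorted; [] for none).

EXEC = [2,3,5,6,7]

0: ✓ CMP  NZCV=0010
1: · SUBLT
2: ✓ ADDNE  r3←0x88
3: ✓ SUBGE  r4←0xb8
4: ✓ CMP  NZCV=1000
5: ✓ SUBVC  r2←0xb1
6: ✓ ADDNE  r0←0x10
7: ✓ MOVNE  r3←0x13
8: ✓ CMP  NZCV=0010
9: · SUBLS
10: · MOVVS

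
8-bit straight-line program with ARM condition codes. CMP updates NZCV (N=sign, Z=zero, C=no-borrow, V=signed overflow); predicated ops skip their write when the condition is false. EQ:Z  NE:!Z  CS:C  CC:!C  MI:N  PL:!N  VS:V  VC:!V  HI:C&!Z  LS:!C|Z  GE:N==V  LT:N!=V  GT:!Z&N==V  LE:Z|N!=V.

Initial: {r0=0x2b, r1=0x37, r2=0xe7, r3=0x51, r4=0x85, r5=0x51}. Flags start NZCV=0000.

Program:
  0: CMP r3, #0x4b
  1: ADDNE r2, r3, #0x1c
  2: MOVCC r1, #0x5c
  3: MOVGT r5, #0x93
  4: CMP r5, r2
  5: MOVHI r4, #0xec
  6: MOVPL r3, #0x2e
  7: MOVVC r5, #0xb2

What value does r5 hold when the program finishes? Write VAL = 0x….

VAL = 0x93

[0] flags=0010 → (cmp)
[1] flags=0010 NE?T → r2=0x6d
[2] flags=0010 CC?F → skip
[3] flags=0010 GT?T → r5=0x93
[4] flags=0011 → (cmp)
[5] flags=0011 HI?T → r4=0xec
[6] flags=0011 PL?T → r3=0x2e
[7] flags=0011 VC?F → skip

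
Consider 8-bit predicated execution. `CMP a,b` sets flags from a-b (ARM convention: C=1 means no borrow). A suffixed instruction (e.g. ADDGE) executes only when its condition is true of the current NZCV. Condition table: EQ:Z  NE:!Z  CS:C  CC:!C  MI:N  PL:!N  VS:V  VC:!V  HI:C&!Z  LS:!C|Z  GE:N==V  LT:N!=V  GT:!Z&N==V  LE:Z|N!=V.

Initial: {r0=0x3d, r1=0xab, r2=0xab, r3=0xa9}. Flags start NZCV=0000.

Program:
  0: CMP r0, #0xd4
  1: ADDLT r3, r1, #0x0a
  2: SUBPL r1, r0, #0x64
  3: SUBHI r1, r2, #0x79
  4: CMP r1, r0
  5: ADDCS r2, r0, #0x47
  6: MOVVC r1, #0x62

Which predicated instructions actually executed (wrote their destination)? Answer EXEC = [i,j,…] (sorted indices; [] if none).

[0] flags=0000 → (cmp)
[1] flags=0000 LT?F → skip
[2] flags=0000 PL?T → r1=0xd9
[3] flags=0000 HI?F → skip
[4] flags=1010 → (cmp)
[5] flags=1010 CS?T → r2=0x84
[6] flags=1010 VC?T → r1=0x62

EXEC = [2,5,6]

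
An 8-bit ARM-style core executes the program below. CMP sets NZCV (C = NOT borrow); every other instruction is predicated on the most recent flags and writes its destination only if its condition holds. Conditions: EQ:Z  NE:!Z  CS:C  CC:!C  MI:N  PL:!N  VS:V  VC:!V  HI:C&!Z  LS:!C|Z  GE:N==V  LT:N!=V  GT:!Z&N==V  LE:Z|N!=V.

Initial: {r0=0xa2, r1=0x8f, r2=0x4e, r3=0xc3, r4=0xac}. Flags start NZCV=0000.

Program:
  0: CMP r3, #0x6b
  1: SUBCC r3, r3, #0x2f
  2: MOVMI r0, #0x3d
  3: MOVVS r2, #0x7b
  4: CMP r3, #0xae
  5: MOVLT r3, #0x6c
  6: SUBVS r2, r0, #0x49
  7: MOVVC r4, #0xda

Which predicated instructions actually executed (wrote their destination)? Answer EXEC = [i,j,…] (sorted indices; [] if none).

0: ✓ CMP  NZCV=0011
1: · SUBCC
2: · MOVMI
3: ✓ MOVVS  r2←0x7b
4: ✓ CMP  NZCV=0010
5: · MOVLT
6: · SUBVS
7: ✓ MOVVC  r4←0xda

EXEC = [3,7]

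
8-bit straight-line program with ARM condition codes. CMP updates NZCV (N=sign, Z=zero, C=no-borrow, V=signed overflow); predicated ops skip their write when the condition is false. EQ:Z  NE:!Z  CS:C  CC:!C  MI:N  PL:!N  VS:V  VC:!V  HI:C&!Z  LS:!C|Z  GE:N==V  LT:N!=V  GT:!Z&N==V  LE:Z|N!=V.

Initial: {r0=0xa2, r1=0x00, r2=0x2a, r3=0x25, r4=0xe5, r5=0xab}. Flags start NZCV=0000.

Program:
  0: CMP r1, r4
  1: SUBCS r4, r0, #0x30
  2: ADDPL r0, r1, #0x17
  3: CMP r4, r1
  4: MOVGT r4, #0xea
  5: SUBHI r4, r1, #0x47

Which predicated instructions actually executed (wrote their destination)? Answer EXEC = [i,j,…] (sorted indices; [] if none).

EXEC = [2,5]

[0] flags=0000 → (cmp)
[1] flags=0000 CS?F → skip
[2] flags=0000 PL?T → r0=0x17
[3] flags=1010 → (cmp)
[4] flags=1010 GT?F → skip
[5] flags=1010 HI?T → r4=0xb9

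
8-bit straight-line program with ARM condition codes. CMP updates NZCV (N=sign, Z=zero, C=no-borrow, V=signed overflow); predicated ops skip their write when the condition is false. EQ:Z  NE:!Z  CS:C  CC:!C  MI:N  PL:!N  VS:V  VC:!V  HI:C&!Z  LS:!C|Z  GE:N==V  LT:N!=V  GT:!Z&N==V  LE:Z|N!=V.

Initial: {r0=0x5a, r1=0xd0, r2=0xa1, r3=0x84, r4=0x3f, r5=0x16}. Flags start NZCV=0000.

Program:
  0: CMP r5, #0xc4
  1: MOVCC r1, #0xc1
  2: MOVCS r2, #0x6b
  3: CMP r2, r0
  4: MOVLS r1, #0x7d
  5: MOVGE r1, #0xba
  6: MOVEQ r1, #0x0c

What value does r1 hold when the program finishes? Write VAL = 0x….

VAL = 0xc1

[0] flags=0000 → (cmp)
[1] flags=0000 CC?T → r1=0xc1
[2] flags=0000 CS?F → skip
[3] flags=0011 → (cmp)
[4] flags=0011 LS?F → skip
[5] flags=0011 GE?F → skip
[6] flags=0011 EQ?F → skip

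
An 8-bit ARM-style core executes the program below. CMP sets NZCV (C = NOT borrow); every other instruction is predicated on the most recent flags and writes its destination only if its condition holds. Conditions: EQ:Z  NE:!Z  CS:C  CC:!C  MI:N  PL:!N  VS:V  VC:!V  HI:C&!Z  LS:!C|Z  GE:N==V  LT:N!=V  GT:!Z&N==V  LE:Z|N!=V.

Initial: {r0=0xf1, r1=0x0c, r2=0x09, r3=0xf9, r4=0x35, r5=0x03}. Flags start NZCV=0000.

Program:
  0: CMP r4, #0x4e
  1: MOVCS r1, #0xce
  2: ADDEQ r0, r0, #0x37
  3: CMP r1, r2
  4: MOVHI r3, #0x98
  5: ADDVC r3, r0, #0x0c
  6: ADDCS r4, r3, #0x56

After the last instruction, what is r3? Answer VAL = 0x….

[0] flags=1000 → (cmp)
[1] flags=1000 CS?F → skip
[2] flags=1000 EQ?F → skip
[3] flags=0010 → (cmp)
[4] flags=0010 HI?T → r3=0x98
[5] flags=0010 VC?T → r3=0xfd
[6] flags=0010 CS?T → r4=0x53

VAL = 0xfd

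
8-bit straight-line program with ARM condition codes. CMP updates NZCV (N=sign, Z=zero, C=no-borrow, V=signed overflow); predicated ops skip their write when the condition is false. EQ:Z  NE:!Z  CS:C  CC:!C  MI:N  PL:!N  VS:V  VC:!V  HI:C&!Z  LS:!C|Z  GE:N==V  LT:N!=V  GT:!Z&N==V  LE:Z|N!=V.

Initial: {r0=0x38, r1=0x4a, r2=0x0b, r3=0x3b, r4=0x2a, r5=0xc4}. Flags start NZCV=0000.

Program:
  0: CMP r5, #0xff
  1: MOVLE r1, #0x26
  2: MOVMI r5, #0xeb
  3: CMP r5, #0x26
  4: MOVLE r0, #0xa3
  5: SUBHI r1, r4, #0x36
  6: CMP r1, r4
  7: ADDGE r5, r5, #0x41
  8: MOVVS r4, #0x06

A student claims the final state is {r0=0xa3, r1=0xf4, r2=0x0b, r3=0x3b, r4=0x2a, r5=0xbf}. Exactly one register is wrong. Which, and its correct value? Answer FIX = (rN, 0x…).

[0] flags=1000 → (cmp)
[1] flags=1000 LE?T → r1=0x26
[2] flags=1000 MI?T → r5=0xeb
[3] flags=1010 → (cmp)
[4] flags=1010 LE?T → r0=0xa3
[5] flags=1010 HI?T → r1=0xf4
[6] flags=1010 → (cmp)
[7] flags=1010 GE?F → skip
[8] flags=1010 VS?F → skip

FIX = (r5, 0xeb)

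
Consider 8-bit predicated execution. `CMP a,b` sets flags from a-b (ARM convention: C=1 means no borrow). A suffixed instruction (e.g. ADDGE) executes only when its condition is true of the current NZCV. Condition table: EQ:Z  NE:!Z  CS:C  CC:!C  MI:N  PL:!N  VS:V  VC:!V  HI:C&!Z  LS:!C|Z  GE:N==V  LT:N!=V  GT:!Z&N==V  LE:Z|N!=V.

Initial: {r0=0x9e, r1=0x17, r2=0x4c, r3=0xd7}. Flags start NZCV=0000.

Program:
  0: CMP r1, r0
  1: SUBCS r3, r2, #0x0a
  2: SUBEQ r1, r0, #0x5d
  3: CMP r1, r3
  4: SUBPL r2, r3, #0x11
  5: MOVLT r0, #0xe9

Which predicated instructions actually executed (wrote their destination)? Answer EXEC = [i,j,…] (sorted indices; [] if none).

EXEC = [4]

0: ✓ CMP  NZCV=0000
1: · SUBCS
2: · SUBEQ
3: ✓ CMP  NZCV=0000
4: ✓ SUBPL  r2←0xc6
5: · MOVLT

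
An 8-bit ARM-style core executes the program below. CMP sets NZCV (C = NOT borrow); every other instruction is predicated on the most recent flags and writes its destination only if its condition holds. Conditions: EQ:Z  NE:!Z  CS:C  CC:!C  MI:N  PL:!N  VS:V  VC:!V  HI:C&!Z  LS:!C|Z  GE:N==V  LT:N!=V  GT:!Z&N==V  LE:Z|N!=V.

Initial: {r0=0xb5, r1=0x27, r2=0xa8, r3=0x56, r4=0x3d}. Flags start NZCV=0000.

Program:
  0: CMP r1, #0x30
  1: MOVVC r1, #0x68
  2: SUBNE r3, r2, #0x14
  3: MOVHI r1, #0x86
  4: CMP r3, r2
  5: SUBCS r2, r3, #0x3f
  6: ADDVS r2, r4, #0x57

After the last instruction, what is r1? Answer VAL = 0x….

VAL = 0x68

[0] flags=1000 → (cmp)
[1] flags=1000 VC?T → r1=0x68
[2] flags=1000 NE?T → r3=0x94
[3] flags=1000 HI?F → skip
[4] flags=1000 → (cmp)
[5] flags=1000 CS?F → skip
[6] flags=1000 VS?F → skip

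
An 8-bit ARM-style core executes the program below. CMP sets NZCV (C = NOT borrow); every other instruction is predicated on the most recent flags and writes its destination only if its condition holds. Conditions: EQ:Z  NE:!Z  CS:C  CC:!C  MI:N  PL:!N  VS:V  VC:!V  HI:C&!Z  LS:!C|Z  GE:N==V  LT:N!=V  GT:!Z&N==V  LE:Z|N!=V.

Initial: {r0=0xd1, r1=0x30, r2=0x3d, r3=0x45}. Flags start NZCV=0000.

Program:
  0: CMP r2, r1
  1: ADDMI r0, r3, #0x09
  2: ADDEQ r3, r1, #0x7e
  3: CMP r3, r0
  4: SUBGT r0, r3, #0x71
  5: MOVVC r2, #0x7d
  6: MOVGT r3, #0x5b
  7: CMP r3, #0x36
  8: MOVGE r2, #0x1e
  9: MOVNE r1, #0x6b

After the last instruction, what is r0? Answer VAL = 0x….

VAL = 0xd4

0: ✓ CMP  NZCV=0010
1: · ADDMI
2: · ADDEQ
3: ✓ CMP  NZCV=0000
4: ✓ SUBGT  r0←0xd4
5: ✓ MOVVC  r2←0x7d
6: ✓ MOVGT  r3←0x5b
7: ✓ CMP  NZCV=0010
8: ✓ MOVGE  r2←0x1e
9: ✓ MOVNE  r1←0x6b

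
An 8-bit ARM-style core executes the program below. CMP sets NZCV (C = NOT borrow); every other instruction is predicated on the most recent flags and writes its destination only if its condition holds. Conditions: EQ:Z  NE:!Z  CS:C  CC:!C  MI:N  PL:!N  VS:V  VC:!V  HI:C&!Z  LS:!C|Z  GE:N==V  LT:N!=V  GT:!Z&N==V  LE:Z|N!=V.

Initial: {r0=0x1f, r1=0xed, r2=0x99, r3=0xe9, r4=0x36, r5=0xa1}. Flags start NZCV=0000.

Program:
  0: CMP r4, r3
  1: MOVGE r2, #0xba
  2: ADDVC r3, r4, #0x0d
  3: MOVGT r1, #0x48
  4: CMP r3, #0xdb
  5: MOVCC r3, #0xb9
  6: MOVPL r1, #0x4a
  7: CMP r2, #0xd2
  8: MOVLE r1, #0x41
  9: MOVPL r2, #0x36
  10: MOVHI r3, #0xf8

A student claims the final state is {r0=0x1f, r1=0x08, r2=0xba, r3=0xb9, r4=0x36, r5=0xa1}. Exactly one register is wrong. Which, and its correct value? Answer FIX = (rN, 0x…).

[0] flags=0000 → (cmp)
[1] flags=0000 GE?T → r2=0xba
[2] flags=0000 VC?T → r3=0x43
[3] flags=0000 GT?T → r1=0x48
[4] flags=0000 → (cmp)
[5] flags=0000 CC?T → r3=0xb9
[6] flags=0000 PL?T → r1=0x4a
[7] flags=1000 → (cmp)
[8] flags=1000 LE?T → r1=0x41
[9] flags=1000 PL?F → skip
[10] flags=1000 HI?F → skip

FIX = (r1, 0x41)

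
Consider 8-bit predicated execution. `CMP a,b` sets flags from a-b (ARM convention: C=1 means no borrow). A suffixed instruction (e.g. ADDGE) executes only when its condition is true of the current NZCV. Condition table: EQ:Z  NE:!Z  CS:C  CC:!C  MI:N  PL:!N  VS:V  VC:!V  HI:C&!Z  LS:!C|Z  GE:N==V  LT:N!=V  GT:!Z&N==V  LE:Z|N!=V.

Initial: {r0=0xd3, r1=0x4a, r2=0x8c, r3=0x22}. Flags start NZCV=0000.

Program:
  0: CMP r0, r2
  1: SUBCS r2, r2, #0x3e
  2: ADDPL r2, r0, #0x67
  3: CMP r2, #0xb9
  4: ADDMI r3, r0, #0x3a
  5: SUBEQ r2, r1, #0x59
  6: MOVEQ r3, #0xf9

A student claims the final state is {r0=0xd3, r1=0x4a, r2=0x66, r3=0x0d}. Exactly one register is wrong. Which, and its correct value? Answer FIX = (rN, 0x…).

[0] flags=0010 → (cmp)
[1] flags=0010 CS?T → r2=0x4e
[2] flags=0010 PL?T → r2=0x3a
[3] flags=1001 → (cmp)
[4] flags=1001 MI?T → r3=0x0d
[5] flags=1001 EQ?F → skip
[6] flags=1001 EQ?F → skip

FIX = (r2, 0x3a)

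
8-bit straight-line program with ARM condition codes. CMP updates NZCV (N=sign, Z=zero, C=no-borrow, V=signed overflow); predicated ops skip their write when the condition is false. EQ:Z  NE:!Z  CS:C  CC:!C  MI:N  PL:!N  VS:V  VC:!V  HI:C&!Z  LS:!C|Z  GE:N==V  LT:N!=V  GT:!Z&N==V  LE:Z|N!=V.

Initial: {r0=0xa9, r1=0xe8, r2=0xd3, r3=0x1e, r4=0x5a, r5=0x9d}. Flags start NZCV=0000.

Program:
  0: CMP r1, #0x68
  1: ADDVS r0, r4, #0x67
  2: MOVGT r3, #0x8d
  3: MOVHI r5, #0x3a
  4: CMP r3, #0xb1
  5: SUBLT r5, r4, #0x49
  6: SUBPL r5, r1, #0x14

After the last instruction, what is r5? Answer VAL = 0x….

0: ✓ CMP  NZCV=1010
1: · ADDVS
2: · MOVGT
3: ✓ MOVHI  r5←0x3a
4: ✓ CMP  NZCV=0000
5: · SUBLT
6: ✓ SUBPL  r5←0xd4

VAL = 0xd4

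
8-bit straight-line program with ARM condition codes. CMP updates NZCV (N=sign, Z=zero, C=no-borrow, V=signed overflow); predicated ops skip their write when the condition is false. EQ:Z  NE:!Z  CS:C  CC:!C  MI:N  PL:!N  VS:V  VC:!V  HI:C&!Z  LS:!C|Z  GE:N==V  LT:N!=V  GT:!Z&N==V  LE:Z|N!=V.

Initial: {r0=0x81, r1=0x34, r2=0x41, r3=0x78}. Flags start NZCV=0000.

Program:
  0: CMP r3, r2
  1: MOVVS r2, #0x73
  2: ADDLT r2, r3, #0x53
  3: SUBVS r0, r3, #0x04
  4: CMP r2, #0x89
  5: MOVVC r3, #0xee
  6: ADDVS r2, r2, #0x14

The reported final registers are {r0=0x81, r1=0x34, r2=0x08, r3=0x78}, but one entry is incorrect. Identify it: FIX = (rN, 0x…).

FIX = (r2, 0x55)

0: ✓ CMP  NZCV=0010
1: · MOVVS
2: · ADDLT
3: · SUBVS
4: ✓ CMP  NZCV=1001
5: · MOVVC
6: ✓ ADDVS  r2←0x55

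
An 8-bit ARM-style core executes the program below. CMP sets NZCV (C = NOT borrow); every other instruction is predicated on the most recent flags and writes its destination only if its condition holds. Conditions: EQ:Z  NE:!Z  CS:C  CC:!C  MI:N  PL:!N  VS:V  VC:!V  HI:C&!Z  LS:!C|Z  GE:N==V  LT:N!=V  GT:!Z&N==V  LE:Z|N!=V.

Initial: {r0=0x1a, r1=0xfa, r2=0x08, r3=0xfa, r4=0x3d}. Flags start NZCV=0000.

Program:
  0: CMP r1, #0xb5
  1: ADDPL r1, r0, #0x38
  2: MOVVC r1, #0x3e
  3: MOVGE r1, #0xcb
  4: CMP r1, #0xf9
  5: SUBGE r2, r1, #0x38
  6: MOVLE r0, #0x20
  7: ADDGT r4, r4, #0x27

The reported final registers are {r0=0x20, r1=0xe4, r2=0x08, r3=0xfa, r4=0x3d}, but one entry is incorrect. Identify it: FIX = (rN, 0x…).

[0] flags=0010 → (cmp)
[1] flags=0010 PL?T → r1=0x52
[2] flags=0010 VC?T → r1=0x3e
[3] flags=0010 GE?T → r1=0xcb
[4] flags=1000 → (cmp)
[5] flags=1000 GE?F → skip
[6] flags=1000 LE?T → r0=0x20
[7] flags=1000 GT?F → skip

FIX = (r1, 0xcb)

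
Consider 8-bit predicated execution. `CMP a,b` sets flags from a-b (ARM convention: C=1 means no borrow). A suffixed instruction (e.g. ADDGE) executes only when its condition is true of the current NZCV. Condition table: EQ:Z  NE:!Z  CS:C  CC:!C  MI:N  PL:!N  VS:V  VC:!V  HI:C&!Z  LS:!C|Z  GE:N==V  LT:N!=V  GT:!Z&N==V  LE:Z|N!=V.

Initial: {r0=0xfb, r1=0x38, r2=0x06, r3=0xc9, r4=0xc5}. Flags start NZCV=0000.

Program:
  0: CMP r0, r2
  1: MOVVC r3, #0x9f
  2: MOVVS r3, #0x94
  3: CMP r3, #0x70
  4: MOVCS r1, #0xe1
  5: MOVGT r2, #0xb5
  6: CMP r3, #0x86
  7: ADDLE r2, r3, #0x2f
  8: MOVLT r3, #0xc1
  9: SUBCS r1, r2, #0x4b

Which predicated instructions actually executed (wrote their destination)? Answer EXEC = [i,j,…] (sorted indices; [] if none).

0: ✓ CMP  NZCV=1010
1: ✓ MOVVC  r3←0x9f
2: · MOVVS
3: ✓ CMP  NZCV=0011
4: ✓ MOVCS  r1←0xe1
5: · MOVGT
6: ✓ CMP  NZCV=0010
7: · ADDLE
8: · MOVLT
9: ✓ SUBCS  r1←0xbb

EXEC = [1,4,9]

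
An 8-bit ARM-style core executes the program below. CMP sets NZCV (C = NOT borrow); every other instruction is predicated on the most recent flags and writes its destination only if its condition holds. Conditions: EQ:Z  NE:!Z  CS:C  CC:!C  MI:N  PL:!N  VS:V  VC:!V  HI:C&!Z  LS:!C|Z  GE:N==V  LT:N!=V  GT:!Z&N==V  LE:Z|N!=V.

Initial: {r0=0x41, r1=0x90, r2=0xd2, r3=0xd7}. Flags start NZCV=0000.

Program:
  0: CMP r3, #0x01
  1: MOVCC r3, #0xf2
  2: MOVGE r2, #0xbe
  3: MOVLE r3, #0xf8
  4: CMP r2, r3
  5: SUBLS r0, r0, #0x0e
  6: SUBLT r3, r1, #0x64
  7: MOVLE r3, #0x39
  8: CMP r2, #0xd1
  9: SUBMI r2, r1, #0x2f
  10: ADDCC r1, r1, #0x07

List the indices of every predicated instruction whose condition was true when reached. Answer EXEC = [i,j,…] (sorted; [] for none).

0: ✓ CMP  NZCV=1010
1: · MOVCC
2: · MOVGE
3: ✓ MOVLE  r3←0xf8
4: ✓ CMP  NZCV=1000
5: ✓ SUBLS  r0←0x33
6: ✓ SUBLT  r3←0x2c
7: ✓ MOVLE  r3←0x39
8: ✓ CMP  NZCV=0010
9: · SUBMI
10: · ADDCC

EXEC = [3,5,6,7]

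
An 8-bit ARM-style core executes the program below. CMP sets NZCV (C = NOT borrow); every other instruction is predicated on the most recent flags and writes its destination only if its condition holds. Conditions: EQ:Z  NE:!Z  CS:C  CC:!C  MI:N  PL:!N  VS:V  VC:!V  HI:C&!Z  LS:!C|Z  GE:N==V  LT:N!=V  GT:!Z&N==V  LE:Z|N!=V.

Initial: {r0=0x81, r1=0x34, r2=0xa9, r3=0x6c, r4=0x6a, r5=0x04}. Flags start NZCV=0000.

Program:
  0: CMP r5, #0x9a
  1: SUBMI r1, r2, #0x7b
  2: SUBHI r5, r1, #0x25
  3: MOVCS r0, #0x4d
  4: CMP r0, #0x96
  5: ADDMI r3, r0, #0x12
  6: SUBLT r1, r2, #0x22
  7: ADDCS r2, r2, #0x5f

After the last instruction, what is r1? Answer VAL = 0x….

[0] flags=0000 → (cmp)
[1] flags=0000 MI?F → skip
[2] flags=0000 HI?F → skip
[3] flags=0000 CS?F → skip
[4] flags=1000 → (cmp)
[5] flags=1000 MI?T → r3=0x93
[6] flags=1000 LT?T → r1=0x87
[7] flags=1000 CS?F → skip

VAL = 0x87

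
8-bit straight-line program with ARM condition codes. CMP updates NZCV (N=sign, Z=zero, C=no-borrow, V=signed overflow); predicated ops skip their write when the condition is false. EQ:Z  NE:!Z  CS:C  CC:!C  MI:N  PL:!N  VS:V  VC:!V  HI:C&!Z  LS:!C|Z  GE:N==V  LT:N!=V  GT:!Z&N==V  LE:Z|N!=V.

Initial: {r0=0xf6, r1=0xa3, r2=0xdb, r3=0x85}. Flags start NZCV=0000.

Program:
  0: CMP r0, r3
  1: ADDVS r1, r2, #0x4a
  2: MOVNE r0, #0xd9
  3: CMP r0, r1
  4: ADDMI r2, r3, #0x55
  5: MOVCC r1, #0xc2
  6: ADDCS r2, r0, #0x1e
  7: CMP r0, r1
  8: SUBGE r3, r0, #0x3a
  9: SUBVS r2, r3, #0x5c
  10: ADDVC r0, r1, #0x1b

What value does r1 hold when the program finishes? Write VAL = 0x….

[0] flags=0010 → (cmp)
[1] flags=0010 VS?F → skip
[2] flags=0010 NE?T → r0=0xd9
[3] flags=0010 → (cmp)
[4] flags=0010 MI?F → skip
[5] flags=0010 CC?F → skip
[6] flags=0010 CS?T → r2=0xf7
[7] flags=0010 → (cmp)
[8] flags=0010 GE?T → r3=0x9f
[9] flags=0010 VS?F → skip
[10] flags=0010 VC?T → r0=0xbe

VAL = 0xa3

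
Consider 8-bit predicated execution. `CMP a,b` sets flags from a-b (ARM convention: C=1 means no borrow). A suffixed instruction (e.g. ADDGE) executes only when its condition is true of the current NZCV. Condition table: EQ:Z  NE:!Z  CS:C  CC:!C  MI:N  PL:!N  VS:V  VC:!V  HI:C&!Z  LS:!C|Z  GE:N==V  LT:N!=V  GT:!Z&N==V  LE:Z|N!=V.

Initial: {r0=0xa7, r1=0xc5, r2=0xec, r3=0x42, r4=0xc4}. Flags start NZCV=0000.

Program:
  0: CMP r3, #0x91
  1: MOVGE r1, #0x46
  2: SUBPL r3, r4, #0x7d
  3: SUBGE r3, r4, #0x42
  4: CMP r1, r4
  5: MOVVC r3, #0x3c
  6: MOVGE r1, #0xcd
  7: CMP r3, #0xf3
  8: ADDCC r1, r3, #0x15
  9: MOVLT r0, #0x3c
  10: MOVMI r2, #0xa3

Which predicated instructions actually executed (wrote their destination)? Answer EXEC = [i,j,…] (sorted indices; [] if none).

EXEC = [1,3,6,8,9,10]

0: ✓ CMP  NZCV=1001
1: ✓ MOVGE  r1←0x46
2: · SUBPL
3: ✓ SUBGE  r3←0x82
4: ✓ CMP  NZCV=1001
5: · MOVVC
6: ✓ MOVGE  r1←0xcd
7: ✓ CMP  NZCV=1000
8: ✓ ADDCC  r1←0x97
9: ✓ MOVLT  r0←0x3c
10: ✓ MOVMI  r2←0xa3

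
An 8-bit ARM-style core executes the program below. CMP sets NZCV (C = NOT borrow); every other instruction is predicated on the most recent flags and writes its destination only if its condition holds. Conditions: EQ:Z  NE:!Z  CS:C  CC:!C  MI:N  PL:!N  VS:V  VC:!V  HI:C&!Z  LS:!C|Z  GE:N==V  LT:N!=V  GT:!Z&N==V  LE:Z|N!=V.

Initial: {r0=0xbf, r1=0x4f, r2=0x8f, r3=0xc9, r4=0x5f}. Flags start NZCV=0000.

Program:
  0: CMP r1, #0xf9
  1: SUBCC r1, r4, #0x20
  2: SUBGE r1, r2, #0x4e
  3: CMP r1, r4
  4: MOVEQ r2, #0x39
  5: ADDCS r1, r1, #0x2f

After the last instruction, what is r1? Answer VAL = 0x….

VAL = 0x41

[0] flags=0000 → (cmp)
[1] flags=0000 CC?T → r1=0x3f
[2] flags=0000 GE?T → r1=0x41
[3] flags=1000 → (cmp)
[4] flags=1000 EQ?F → skip
[5] flags=1000 CS?F → skip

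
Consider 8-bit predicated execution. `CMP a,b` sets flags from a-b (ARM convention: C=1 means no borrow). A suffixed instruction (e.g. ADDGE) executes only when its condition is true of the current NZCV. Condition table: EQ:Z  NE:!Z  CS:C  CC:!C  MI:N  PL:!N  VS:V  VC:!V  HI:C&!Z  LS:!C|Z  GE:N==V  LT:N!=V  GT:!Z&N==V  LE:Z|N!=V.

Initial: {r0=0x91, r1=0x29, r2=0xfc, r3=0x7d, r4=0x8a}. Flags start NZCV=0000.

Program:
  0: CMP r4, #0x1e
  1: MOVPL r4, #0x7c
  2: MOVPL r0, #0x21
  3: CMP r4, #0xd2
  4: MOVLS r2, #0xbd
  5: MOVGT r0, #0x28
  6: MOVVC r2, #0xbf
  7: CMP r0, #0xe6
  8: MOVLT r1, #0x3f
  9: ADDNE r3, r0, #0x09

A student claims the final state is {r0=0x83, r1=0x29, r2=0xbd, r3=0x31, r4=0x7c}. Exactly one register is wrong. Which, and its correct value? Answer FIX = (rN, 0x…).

0: ✓ CMP  NZCV=0011
1: ✓ MOVPL  r4←0x7c
2: ✓ MOVPL  r0←0x21
3: ✓ CMP  NZCV=1001
4: ✓ MOVLS  r2←0xbd
5: ✓ MOVGT  r0←0x28
6: · MOVVC
7: ✓ CMP  NZCV=0000
8: · MOVLT
9: ✓ ADDNE  r3←0x31

FIX = (r0, 0x28)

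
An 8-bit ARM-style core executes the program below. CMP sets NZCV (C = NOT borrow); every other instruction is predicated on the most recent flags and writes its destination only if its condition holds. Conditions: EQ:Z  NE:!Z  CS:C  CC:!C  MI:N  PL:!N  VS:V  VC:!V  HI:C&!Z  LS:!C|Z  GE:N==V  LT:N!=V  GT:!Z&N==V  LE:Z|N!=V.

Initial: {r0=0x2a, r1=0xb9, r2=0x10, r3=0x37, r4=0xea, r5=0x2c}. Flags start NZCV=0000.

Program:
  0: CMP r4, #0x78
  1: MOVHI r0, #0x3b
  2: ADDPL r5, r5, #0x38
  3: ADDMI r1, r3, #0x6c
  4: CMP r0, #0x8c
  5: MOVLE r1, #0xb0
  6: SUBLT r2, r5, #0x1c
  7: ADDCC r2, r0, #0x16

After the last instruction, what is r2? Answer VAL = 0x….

VAL = 0x51

0: ✓ CMP  NZCV=0011
1: ✓ MOVHI  r0←0x3b
2: ✓ ADDPL  r5←0x64
3: · ADDMI
4: ✓ CMP  NZCV=1001
5: · MOVLE
6: · SUBLT
7: ✓ ADDCC  r2←0x51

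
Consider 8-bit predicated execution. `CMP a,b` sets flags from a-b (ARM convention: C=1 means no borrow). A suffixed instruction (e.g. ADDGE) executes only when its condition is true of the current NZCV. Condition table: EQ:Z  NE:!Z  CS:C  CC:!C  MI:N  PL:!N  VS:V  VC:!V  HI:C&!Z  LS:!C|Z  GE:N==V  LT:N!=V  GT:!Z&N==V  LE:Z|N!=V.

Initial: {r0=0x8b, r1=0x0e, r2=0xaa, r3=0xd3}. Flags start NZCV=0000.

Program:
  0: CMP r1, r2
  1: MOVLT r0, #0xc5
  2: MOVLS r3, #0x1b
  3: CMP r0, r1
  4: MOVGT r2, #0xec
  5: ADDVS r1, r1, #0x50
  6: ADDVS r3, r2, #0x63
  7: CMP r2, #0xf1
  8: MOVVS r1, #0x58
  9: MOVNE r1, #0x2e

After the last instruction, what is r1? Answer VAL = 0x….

[0] flags=0000 → (cmp)
[1] flags=0000 LT?F → skip
[2] flags=0000 LS?T → r3=0x1b
[3] flags=0011 → (cmp)
[4] flags=0011 GT?F → skip
[5] flags=0011 VS?T → r1=0x5e
[6] flags=0011 VS?T → r3=0x0d
[7] flags=1000 → (cmp)
[8] flags=1000 VS?F → skip
[9] flags=1000 NE?T → r1=0x2e

VAL = 0x2e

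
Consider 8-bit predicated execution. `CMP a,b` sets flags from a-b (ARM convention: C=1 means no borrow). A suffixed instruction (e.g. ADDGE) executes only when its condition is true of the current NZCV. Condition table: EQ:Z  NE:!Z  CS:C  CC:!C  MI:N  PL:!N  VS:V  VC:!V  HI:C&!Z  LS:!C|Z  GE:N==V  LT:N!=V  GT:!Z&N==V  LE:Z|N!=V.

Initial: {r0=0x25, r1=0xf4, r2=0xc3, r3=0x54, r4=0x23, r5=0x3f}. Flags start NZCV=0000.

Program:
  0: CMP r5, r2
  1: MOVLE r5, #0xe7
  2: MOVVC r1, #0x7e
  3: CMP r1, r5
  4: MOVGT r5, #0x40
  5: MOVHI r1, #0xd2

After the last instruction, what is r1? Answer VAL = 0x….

0: ✓ CMP  NZCV=0000
1: · MOVLE
2: ✓ MOVVC  r1←0x7e
3: ✓ CMP  NZCV=0010
4: ✓ MOVGT  r5←0x40
5: ✓ MOVHI  r1←0xd2

VAL = 0xd2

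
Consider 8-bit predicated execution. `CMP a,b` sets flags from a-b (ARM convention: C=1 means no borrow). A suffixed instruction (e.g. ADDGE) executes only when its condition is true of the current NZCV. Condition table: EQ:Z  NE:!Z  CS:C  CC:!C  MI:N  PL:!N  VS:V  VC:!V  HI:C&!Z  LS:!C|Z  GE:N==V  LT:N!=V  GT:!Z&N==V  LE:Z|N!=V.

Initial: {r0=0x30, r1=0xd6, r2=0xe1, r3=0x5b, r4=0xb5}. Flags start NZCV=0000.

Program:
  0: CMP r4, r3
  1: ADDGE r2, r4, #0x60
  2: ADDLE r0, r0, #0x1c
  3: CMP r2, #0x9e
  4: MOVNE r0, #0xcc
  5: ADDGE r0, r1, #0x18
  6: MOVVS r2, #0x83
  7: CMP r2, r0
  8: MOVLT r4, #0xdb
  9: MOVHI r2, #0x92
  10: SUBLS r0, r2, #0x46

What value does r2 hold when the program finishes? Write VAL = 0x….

VAL = 0xe1

0: ✓ CMP  NZCV=0011
1: · ADDGE
2: ✓ ADDLE  r0←0x4c
3: ✓ CMP  NZCV=0010
4: ✓ MOVNE  r0←0xcc
5: ✓ ADDGE  r0←0xee
6: · MOVVS
7: ✓ CMP  NZCV=1000
8: ✓ MOVLT  r4←0xdb
9: · MOVHI
10: ✓ SUBLS  r0←0x9b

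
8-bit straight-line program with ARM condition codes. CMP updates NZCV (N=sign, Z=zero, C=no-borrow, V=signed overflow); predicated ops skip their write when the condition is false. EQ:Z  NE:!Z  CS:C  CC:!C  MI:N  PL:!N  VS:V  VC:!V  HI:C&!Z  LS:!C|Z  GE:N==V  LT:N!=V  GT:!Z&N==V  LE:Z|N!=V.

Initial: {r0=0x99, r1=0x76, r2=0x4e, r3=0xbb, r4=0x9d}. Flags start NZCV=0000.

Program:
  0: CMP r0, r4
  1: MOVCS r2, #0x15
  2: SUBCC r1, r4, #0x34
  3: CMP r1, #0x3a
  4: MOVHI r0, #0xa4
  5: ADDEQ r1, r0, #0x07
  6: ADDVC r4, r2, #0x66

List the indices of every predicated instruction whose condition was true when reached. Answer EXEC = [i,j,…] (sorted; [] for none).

0: ✓ CMP  NZCV=1000
1: · MOVCS
2: ✓ SUBCC  r1←0x69
3: ✓ CMP  NZCV=0010
4: ✓ MOVHI  r0←0xa4
5: · ADDEQ
6: ✓ ADDVC  r4←0xb4

EXEC = [2,4,6]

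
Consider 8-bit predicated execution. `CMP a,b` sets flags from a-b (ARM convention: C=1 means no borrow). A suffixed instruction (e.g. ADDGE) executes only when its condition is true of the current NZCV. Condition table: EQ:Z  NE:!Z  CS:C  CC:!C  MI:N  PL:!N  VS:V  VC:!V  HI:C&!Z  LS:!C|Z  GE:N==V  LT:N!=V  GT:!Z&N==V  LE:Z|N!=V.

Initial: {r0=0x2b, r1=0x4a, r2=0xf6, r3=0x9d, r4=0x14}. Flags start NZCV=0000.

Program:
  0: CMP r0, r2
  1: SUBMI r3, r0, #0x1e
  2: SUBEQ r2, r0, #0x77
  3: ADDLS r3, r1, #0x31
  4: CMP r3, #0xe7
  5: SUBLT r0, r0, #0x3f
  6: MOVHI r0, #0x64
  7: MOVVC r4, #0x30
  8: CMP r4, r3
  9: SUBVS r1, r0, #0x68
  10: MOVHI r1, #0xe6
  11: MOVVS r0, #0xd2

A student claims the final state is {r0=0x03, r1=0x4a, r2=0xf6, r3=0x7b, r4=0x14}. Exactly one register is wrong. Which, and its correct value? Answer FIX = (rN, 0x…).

FIX = (r0, 0x2b)

[0] flags=0000 → (cmp)
[1] flags=0000 MI?F → skip
[2] flags=0000 EQ?F → skip
[3] flags=0000 LS?T → r3=0x7b
[4] flags=1001 → (cmp)
[5] flags=1001 LT?F → skip
[6] flags=1001 HI?F → skip
[7] flags=1001 VC?F → skip
[8] flags=1000 → (cmp)
[9] flags=1000 VS?F → skip
[10] flags=1000 HI?F → skip
[11] flags=1000 VS?F → skip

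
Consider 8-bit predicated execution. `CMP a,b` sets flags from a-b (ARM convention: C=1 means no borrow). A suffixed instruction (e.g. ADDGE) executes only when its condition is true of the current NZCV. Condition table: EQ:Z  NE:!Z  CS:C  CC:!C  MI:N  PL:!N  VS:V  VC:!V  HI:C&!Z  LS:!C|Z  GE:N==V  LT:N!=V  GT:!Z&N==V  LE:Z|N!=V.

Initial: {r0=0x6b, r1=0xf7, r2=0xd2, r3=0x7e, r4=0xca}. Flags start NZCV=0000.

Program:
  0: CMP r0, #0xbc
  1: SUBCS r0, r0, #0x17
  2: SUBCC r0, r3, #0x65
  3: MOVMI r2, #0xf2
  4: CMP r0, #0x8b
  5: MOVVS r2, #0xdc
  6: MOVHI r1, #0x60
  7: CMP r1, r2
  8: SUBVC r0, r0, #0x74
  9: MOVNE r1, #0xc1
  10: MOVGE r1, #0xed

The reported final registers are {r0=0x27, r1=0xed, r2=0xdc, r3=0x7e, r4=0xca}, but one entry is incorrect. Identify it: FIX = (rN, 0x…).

FIX = (r0, 0xa5)

[0] flags=1001 → (cmp)
[1] flags=1001 CS?F → skip
[2] flags=1001 CC?T → r0=0x19
[3] flags=1001 MI?T → r2=0xf2
[4] flags=1001 → (cmp)
[5] flags=1001 VS?T → r2=0xdc
[6] flags=1001 HI?F → skip
[7] flags=0010 → (cmp)
[8] flags=0010 VC?T → r0=0xa5
[9] flags=0010 NE?T → r1=0xc1
[10] flags=0010 GE?T → r1=0xed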